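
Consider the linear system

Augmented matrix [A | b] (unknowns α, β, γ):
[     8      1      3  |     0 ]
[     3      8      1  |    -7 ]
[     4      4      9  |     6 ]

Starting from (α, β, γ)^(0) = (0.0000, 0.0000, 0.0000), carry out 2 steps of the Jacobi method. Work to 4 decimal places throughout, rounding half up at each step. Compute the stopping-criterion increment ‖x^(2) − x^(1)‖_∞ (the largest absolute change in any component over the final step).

0.3889

Iteration 1:
  α = (0 - (1)·0.0000 - (3)·0.0000) / (8) = 0.0000
  β = (-7 - (3)·0.0000 - (1)·0.0000) / (8) = -0.8750
  γ = (6 - (4)·0.0000 - (4)·0.0000) / (9) = 0.6667
Iteration 2:
  α = (0 - (1)·-0.8750 - (3)·0.6667) / (8) = -0.1406
  β = (-7 - (3)·0.0000 - (1)·0.6667) / (8) = -0.9583
  γ = (6 - (4)·0.0000 - (4)·-0.8750) / (9) = 1.0556
Change: (-0.1406, -0.0833, 0.3889) → max |·| = 0.3889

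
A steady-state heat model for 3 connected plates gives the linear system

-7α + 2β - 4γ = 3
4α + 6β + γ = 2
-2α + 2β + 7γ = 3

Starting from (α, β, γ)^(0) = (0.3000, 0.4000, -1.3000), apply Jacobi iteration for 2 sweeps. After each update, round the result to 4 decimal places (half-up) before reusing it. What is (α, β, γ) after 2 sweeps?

Iteration 1:
  α = (3 - (2)·0.4000 - (-4)·-1.3000) / (-7) = 0.4286
  β = (2 - (4)·0.3000 - (1)·-1.3000) / (6) = 0.3500
  γ = (3 - (-2)·0.3000 - (2)·0.4000) / (7) = 0.4000
Iteration 2:
  α = (3 - (2)·0.3500 - (-4)·0.4000) / (-7) = -0.5571
  β = (2 - (4)·0.4286 - (1)·0.4000) / (6) = -0.0191
  γ = (3 - (-2)·0.4286 - (2)·0.3500) / (7) = 0.4510

(-0.5571, -0.0191, 0.4510)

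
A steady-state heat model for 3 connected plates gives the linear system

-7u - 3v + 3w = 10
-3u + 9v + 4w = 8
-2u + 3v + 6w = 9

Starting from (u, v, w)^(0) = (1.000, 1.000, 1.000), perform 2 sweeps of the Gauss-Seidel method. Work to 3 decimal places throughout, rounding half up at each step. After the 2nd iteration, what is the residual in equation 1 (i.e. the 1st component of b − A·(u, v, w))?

0.154

Iteration 1:
  u = (10 - (-3)·1.000 - (3)·1.000) / (-7) = -1.429
  v = (8 - (-3)·-1.429 - (4)·1.000) / (9) = -0.032
  w = (9 - (-2)·-1.429 - (3)·-0.032) / (6) = 1.040
Iteration 2:
  u = (10 - (-3)·-0.032 - (3)·1.040) / (-7) = -0.969
  v = (8 - (-3)·-0.969 - (4)·1.040) / (9) = 0.104
  w = (9 - (-2)·-0.969 - (3)·0.104) / (6) = 1.125
Residual b − A·x = (0.154, -0.343, 0.000)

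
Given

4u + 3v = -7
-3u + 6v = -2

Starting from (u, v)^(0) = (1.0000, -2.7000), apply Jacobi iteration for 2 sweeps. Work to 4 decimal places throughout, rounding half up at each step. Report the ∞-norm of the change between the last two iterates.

2.1500

Iteration 1:
  u = (-7 - (3)·-2.7000) / (4) = 0.2750
  v = (-2 - (-3)·1.0000) / (6) = 0.1667
Iteration 2:
  u = (-7 - (3)·0.1667) / (4) = -1.8750
  v = (-2 - (-3)·0.2750) / (6) = -0.1958
Change: (-2.1500, -0.3625) → max |·| = 2.1500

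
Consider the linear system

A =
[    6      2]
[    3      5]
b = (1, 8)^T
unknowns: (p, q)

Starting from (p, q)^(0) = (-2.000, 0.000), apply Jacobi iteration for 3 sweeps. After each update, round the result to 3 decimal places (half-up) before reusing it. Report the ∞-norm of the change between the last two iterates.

0.560

Iteration 1:
  p = (1 - (2)·0.000) / (6) = 0.167
  q = (8 - (3)·-2.000) / (5) = 2.800
Iteration 2:
  p = (1 - (2)·2.800) / (6) = -0.767
  q = (8 - (3)·0.167) / (5) = 1.500
Iteration 3:
  p = (1 - (2)·1.500) / (6) = -0.333
  q = (8 - (3)·-0.767) / (5) = 2.060
Change: (0.434, 0.560) → max |·| = 0.560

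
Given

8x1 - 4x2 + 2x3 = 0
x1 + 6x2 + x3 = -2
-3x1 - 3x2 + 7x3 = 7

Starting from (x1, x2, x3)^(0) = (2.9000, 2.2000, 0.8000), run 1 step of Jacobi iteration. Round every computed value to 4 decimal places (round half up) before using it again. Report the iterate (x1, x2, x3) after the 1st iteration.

Iteration 1:
  x1 = (0 - (-4)·2.2000 - (2)·0.8000) / (8) = 0.9000
  x2 = (-2 - (1)·2.9000 - (1)·0.8000) / (6) = -0.9500
  x3 = (7 - (-3)·2.9000 - (-3)·2.2000) / (7) = 3.1857

(0.9000, -0.9500, 3.1857)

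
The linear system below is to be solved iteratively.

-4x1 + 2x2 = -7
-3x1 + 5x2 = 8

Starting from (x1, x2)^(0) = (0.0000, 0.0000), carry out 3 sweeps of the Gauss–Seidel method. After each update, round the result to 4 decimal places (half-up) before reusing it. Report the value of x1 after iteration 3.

Iteration 1:
  x1 = (-7 - (2)·0.0000) / (-4) = 1.7500
  x2 = (8 - (-3)·1.7500) / (5) = 2.6500
Iteration 2:
  x1 = (-7 - (2)·2.6500) / (-4) = 3.0750
  x2 = (8 - (-3)·3.0750) / (5) = 3.4450
Iteration 3:
  x1 = (-7 - (2)·3.4450) / (-4) = 3.4725
  x2 = (8 - (-3)·3.4725) / (5) = 3.6835

3.4725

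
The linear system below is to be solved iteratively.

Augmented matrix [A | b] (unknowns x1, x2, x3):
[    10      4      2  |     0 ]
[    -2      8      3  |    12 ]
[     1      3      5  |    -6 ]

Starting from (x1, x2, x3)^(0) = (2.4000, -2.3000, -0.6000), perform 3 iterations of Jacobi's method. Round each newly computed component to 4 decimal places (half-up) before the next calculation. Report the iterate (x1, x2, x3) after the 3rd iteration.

(-0.1884, 2.3336, -2.1495)

Iteration 1:
  x1 = (0 - (4)·-2.3000 - (2)·-0.6000) / (10) = 1.0400
  x2 = (12 - (-2)·2.4000 - (3)·-0.6000) / (8) = 2.3250
  x3 = (-6 - (1)·2.4000 - (3)·-2.3000) / (5) = -0.3000
Iteration 2:
  x1 = (0 - (4)·2.3250 - (2)·-0.3000) / (10) = -0.8700
  x2 = (12 - (-2)·1.0400 - (3)·-0.3000) / (8) = 1.8725
  x3 = (-6 - (1)·1.0400 - (3)·2.3250) / (5) = -2.8030
Iteration 3:
  x1 = (0 - (4)·1.8725 - (2)·-2.8030) / (10) = -0.1884
  x2 = (12 - (-2)·-0.8700 - (3)·-2.8030) / (8) = 2.3336
  x3 = (-6 - (1)·-0.8700 - (3)·1.8725) / (5) = -2.1495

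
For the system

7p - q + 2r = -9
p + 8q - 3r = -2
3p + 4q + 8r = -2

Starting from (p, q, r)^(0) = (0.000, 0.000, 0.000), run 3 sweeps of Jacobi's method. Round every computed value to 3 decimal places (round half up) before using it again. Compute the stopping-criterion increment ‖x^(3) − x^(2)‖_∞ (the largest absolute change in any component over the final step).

0.223

Iteration 1:
  p = (-9 - (-1)·0.000 - (2)·0.000) / (7) = -1.286
  q = (-2 - (1)·0.000 - (-3)·0.000) / (8) = -0.250
  r = (-2 - (3)·0.000 - (4)·0.000) / (8) = -0.250
Iteration 2:
  p = (-9 - (-1)·-0.250 - (2)·-0.250) / (7) = -1.250
  q = (-2 - (1)·-1.286 - (-3)·-0.250) / (8) = -0.183
  r = (-2 - (3)·-1.286 - (4)·-0.250) / (8) = 0.357
Iteration 3:
  p = (-9 - (-1)·-0.183 - (2)·0.357) / (7) = -1.414
  q = (-2 - (1)·-1.250 - (-3)·0.357) / (8) = 0.040
  r = (-2 - (3)·-1.250 - (4)·-0.183) / (8) = 0.310
Change: (-0.164, 0.223, -0.047) → max |·| = 0.223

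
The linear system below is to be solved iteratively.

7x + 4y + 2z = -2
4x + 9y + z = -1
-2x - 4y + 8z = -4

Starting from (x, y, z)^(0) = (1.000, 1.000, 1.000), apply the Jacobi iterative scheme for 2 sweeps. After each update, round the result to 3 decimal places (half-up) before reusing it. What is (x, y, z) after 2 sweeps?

(0.024, 0.369, -1.119)

Iteration 1:
  x = (-2 - (4)·1.000 - (2)·1.000) / (7) = -1.143
  y = (-1 - (4)·1.000 - (1)·1.000) / (9) = -0.667
  z = (-4 - (-2)·1.000 - (-4)·1.000) / (8) = 0.250
Iteration 2:
  x = (-2 - (4)·-0.667 - (2)·0.250) / (7) = 0.024
  y = (-1 - (4)·-1.143 - (1)·0.250) / (9) = 0.369
  z = (-4 - (-2)·-1.143 - (-4)·-0.667) / (8) = -1.119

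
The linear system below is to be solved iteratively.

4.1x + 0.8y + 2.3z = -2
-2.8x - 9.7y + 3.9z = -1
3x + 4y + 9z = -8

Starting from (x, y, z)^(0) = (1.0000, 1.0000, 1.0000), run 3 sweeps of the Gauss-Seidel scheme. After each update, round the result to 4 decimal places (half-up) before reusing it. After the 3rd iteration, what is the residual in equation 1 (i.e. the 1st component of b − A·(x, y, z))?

Iteration 1:
  x = (-2 - (0.8)·1.0000 - (2.3)·1.0000) / (4.1) = -1.2439
  y = (-1 - (-2.8)·-1.2439 - (3.9)·1.0000) / (-9.7) = 0.8642
  z = (-8 - (3)·-1.2439 - (4)·0.8642) / (9) = -0.8583
Iteration 2:
  x = (-2 - (0.8)·0.8642 - (2.3)·-0.8583) / (4.1) = -0.1749
  y = (-1 - (-2.8)·-0.1749 - (3.9)·-0.8583) / (-9.7) = -0.1915
  z = (-8 - (3)·-0.1749 - (4)·-0.1915) / (9) = -0.7455
Iteration 3:
  x = (-2 - (0.8)·-0.1915 - (2.3)·-0.7455) / (4.1) = -0.0322
  y = (-1 - (-2.8)·-0.0322 - (3.9)·-0.7455) / (-9.7) = -0.1873
  z = (-8 - (3)·-0.0322 - (4)·-0.1873) / (9) = -0.7949
Residual b − A·x = (0.1101, 0.1931, -0.0001)

0.1101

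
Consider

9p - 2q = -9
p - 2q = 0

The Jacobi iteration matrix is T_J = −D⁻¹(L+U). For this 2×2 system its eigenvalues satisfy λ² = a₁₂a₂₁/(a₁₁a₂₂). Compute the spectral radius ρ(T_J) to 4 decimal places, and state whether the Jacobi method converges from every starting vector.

0.3333

a₁₂a₂₁/(a₁₁a₂₂) = (-2)·(1) / ((9)·(-2)) = 0.111111
ρ = √|0.111111| = √0.111111 = 0.3333
ρ < 1, so Jacobi converges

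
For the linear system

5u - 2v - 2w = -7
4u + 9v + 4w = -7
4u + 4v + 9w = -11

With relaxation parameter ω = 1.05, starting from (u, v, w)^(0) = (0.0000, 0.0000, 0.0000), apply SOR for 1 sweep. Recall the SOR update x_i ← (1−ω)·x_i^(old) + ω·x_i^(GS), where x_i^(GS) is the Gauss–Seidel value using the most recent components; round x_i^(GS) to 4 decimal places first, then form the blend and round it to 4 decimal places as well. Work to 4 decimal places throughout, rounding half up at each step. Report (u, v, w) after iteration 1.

(-1.4700, -0.1306, -0.5363)

Iteration 1:
  u: GS value = (-7 - (-2)·0.0000 - (-2)·0.0000) / (5) = -1.4000;  u ← (1−ω)·0.0000 + ω·-1.4000 = -1.4700
  v: GS value = (-7 - (4)·-1.4700 - (4)·0.0000) / (9) = -0.1244;  v ← (1−ω)·0.0000 + ω·-0.1244 = -0.1306
  w: GS value = (-11 - (4)·-1.4700 - (4)·-0.1306) / (9) = -0.5108;  w ← (1−ω)·0.0000 + ω·-0.5108 = -0.5363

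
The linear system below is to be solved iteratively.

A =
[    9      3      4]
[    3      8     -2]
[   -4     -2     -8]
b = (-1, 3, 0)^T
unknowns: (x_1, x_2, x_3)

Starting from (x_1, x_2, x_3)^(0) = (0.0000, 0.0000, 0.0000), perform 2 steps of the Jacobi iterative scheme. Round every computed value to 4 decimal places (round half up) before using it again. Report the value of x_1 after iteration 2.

Iteration 1:
  x_1 = (-1 - (3)·0.0000 - (4)·0.0000) / (9) = -0.1111
  x_2 = (3 - (3)·0.0000 - (-2)·0.0000) / (8) = 0.3750
  x_3 = (0 - (-4)·0.0000 - (-2)·0.0000) / (-8) = 0.0000
Iteration 2:
  x_1 = (-1 - (3)·0.3750 - (4)·0.0000) / (9) = -0.2361
  x_2 = (3 - (3)·-0.1111 - (-2)·0.0000) / (8) = 0.4167
  x_3 = (0 - (-4)·-0.1111 - (-2)·0.3750) / (-8) = -0.0382

-0.2361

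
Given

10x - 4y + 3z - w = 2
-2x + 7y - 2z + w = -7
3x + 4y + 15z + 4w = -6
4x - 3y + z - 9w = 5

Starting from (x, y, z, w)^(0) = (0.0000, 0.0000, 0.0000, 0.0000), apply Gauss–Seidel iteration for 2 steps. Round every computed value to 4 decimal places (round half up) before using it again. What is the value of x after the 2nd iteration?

-0.1379

Iteration 1:
  x = (2 - (-4)·0.0000 - (3)·0.0000 - (-1)·0.0000) / (10) = 0.2000
  y = (-7 - (-2)·0.2000 - (-2)·0.0000 - (1)·0.0000) / (7) = -0.9429
  z = (-6 - (3)·0.2000 - (4)·-0.9429 - (4)·0.0000) / (15) = -0.1886
  w = (5 - (4)·0.2000 - (-3)·-0.9429 - (1)·-0.1886) / (-9) = -0.1733
Iteration 2:
  x = (2 - (-4)·-0.9429 - (3)·-0.1886 - (-1)·-0.1733) / (10) = -0.1379
  y = (-7 - (-2)·-0.1379 - (-2)·-0.1886 - (1)·-0.1733) / (7) = -1.0685
  z = (-6 - (3)·-0.1379 - (4)·-1.0685 - (4)·-0.1733) / (15) = -0.0413
  w = (5 - (4)·-0.1379 - (-3)·-1.0685 - (1)·-0.0413) / (-9) = -0.2653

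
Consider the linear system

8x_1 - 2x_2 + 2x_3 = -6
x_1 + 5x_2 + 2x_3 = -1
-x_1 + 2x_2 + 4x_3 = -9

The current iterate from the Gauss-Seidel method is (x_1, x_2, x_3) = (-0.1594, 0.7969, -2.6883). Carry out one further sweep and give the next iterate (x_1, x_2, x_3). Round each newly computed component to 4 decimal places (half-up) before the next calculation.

One sweep:
  x_1 = (-6 - (-2)·0.7969 - (2)·-2.6883) / (8) = 0.1213
  x_2 = (-1 - (1)·0.1213 - (2)·-2.6883) / (5) = 0.8511
  x_3 = (-9 - (-1)·0.1213 - (2)·0.8511) / (4) = -2.6452

(0.1213, 0.8511, -2.6452)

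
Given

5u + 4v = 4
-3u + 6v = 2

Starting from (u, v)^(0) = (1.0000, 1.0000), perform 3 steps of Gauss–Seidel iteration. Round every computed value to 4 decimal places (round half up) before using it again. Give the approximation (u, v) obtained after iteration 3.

Iteration 1:
  u = (4 - (4)·1.0000) / (5) = 0.0000
  v = (2 - (-3)·0.0000) / (6) = 0.3333
Iteration 2:
  u = (4 - (4)·0.3333) / (5) = 0.5334
  v = (2 - (-3)·0.5334) / (6) = 0.6000
Iteration 3:
  u = (4 - (4)·0.6000) / (5) = 0.3200
  v = (2 - (-3)·0.3200) / (6) = 0.4933

(0.3200, 0.4933)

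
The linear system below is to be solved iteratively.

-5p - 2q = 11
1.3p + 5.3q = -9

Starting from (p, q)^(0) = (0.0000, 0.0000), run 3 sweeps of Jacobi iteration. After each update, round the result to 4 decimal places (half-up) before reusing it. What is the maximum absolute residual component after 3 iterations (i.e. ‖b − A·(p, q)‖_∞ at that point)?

0.3332

Iteration 1:
  p = (11 - (-2)·0.0000) / (-5) = -2.2000
  q = (-9 - (1.3)·0.0000) / (5.3) = -1.6981
Iteration 2:
  p = (11 - (-2)·-1.6981) / (-5) = -1.5208
  q = (-9 - (1.3)·-2.2000) / (5.3) = -1.1585
Iteration 3:
  p = (11 - (-2)·-1.1585) / (-5) = -1.7366
  q = (-9 - (1.3)·-1.5208) / (5.3) = -1.3251
Residual b − A·x = (-0.3332, 0.2806); ∞-norm = 0.3332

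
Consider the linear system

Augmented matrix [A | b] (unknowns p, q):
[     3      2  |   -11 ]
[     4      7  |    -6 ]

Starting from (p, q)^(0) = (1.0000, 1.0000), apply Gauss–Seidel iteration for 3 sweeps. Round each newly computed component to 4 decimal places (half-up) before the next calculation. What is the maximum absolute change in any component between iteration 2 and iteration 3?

Iteration 1:
  p = (-11 - (2)·1.0000) / (3) = -4.3333
  q = (-6 - (4)·-4.3333) / (7) = 1.6190
Iteration 2:
  p = (-11 - (2)·1.6190) / (3) = -4.7460
  q = (-6 - (4)·-4.7460) / (7) = 1.8549
Iteration 3:
  p = (-11 - (2)·1.8549) / (3) = -4.9033
  q = (-6 - (4)·-4.9033) / (7) = 1.9447
Change: (-0.1573, 0.0898) → max |·| = 0.1573

0.1573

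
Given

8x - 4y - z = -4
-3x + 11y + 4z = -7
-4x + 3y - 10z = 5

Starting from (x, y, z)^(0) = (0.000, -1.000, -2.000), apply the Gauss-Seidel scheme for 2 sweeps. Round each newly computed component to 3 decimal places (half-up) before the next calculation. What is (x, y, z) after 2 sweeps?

Iteration 1:
  x = (-4 - (-4)·-1.000 - (-1)·-2.000) / (8) = -1.250
  y = (-7 - (-3)·-1.250 - (4)·-2.000) / (11) = -0.250
  z = (5 - (-4)·-1.250 - (3)·-0.250) / (-10) = -0.075
Iteration 2:
  x = (-4 - (-4)·-0.250 - (-1)·-0.075) / (8) = -0.634
  y = (-7 - (-3)·-0.634 - (4)·-0.075) / (11) = -0.782
  z = (5 - (-4)·-0.634 - (3)·-0.782) / (-10) = -0.481

(-0.634, -0.782, -0.481)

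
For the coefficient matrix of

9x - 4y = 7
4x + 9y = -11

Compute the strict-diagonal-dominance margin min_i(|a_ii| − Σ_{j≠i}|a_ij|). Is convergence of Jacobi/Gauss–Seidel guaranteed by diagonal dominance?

5

row 1: |9| − (4) = 5
row 2: |9| − (4) = 5
minimum over rows = 5 → strictly diagonally dominant (convergence guaranteed)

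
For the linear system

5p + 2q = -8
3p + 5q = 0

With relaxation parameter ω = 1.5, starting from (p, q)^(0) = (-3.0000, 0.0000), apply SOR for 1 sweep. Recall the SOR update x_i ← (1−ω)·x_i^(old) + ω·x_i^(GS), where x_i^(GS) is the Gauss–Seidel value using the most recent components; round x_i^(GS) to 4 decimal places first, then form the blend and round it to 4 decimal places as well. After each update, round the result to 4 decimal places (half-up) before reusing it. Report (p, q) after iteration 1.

Iteration 1:
  p: GS value = (-8 - (2)·0.0000) / (5) = -1.6000;  p ← (1−ω)·-3.0000 + ω·-1.6000 = -0.9000
  q: GS value = (0 - (3)·-0.9000) / (5) = 0.5400;  q ← (1−ω)·0.0000 + ω·0.5400 = 0.8100

(-0.9000, 0.8100)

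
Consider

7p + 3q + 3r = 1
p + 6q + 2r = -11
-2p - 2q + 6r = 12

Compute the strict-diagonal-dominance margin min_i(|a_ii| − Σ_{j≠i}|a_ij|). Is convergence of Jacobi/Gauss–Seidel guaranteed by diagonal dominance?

row 1: |7| − (3+3) = 1
row 2: |6| − (1+2) = 3
row 3: |6| − (2+2) = 2
minimum over rows = 1 → strictly diagonally dominant (convergence guaranteed)

1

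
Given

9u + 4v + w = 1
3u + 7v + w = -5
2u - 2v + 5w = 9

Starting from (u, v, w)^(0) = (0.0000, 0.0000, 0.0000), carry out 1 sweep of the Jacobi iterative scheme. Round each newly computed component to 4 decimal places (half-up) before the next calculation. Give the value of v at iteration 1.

Iteration 1:
  u = (1 - (4)·0.0000 - (1)·0.0000) / (9) = 0.1111
  v = (-5 - (3)·0.0000 - (1)·0.0000) / (7) = -0.7143
  w = (9 - (2)·0.0000 - (-2)·0.0000) / (5) = 1.8000

-0.7143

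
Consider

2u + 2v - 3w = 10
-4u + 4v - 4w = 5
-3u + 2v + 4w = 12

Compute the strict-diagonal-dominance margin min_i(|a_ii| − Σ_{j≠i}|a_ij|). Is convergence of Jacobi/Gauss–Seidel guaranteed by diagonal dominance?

-4

row 1: |2| − (2+3) = -3
row 2: |4| − (4+4) = -4
row 3: |4| − (3+2) = -1
minimum over rows = -4 → not strictly diagonally dominant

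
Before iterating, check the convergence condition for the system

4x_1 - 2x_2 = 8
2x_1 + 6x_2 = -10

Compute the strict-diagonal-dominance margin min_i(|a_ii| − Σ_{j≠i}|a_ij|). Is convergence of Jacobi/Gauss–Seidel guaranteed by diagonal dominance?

2

row 1: |4| − (2) = 2
row 2: |6| − (2) = 4
minimum over rows = 2 → strictly diagonally dominant (convergence guaranteed)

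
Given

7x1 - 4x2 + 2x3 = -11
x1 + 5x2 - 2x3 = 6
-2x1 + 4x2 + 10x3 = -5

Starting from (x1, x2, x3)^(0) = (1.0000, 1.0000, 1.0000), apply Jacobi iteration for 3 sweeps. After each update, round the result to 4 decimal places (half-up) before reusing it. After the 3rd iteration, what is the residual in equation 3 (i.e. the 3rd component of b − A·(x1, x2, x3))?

Iteration 1:
  x1 = (-11 - (-4)·1.0000 - (2)·1.0000) / (7) = -1.2857
  x2 = (6 - (1)·1.0000 - (-2)·1.0000) / (5) = 1.4000
  x3 = (-5 - (-2)·1.0000 - (4)·1.0000) / (10) = -0.7000
Iteration 2:
  x1 = (-11 - (-4)·1.4000 - (2)·-0.7000) / (7) = -0.5714
  x2 = (6 - (1)·-1.2857 - (-2)·-0.7000) / (5) = 1.1771
  x3 = (-5 - (-2)·-1.2857 - (4)·1.4000) / (10) = -1.3171
Iteration 3:
  x1 = (-11 - (-4)·1.1771 - (2)·-1.3171) / (7) = -0.5225
  x2 = (6 - (1)·-0.5714 - (-2)·-1.3171) / (5) = 0.7874
  x3 = (-5 - (-2)·-0.5714 - (4)·1.1771) / (10) = -1.0851
Residual b − A·x = (-2.0227, 0.4153, 1.6564)

1.6564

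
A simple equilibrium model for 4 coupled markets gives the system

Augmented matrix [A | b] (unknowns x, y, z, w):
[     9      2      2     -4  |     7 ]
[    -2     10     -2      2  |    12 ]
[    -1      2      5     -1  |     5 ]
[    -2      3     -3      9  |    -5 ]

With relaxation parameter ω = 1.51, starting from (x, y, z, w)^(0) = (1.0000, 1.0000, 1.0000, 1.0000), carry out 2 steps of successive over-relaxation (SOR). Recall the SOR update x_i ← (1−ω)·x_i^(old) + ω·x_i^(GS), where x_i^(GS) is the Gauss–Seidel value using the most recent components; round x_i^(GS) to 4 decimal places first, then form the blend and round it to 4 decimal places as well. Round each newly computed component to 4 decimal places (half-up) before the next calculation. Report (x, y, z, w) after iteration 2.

Iteration 1:
  x: GS value = (7 - (2)·1.0000 - (2)·1.0000 - (-4)·1.0000) / (9) = 0.7778;  x ← (1−ω)·1.0000 + ω·0.7778 = 0.6645
  y: GS value = (12 - (-2)·0.6645 - (-2)·1.0000 - (2)·1.0000) / (10) = 1.3329;  y ← (1−ω)·1.0000 + ω·1.3329 = 1.5027
  z: GS value = (5 - (-1)·0.6645 - (2)·1.5027 - (-1)·1.0000) / (5) = 0.7318;  z ← (1−ω)·1.0000 + ω·0.7318 = 0.5950
  w: GS value = (-5 - (-2)·0.6645 - (3)·1.5027 - (-3)·0.5950) / (9) = -0.7105;  w ← (1−ω)·1.0000 + ω·-0.7105 = -1.5829
Iteration 2:
  x: GS value = (7 - (2)·1.5027 - (2)·0.5950 - (-4)·-1.5829) / (9) = -0.3919;  x ← (1−ω)·0.6645 + ω·-0.3919 = -0.9307
  y: GS value = (12 - (-2)·-0.9307 - (-2)·0.5950 - (2)·-1.5829) / (10) = 1.4494;  y ← (1−ω)·1.5027 + ω·1.4494 = 1.4222
  z: GS value = (5 - (-1)·-0.9307 - (2)·1.4222 - (-1)·-1.5829) / (5) = -0.0716;  z ← (1−ω)·0.5950 + ω·-0.0716 = -0.4116
  w: GS value = (-5 - (-2)·-0.9307 - (3)·1.4222 - (-3)·-0.4116) / (9) = -1.3736;  w ← (1−ω)·-1.5829 + ω·-1.3736 = -1.2669

(-0.9307, 1.4222, -0.4116, -1.2669)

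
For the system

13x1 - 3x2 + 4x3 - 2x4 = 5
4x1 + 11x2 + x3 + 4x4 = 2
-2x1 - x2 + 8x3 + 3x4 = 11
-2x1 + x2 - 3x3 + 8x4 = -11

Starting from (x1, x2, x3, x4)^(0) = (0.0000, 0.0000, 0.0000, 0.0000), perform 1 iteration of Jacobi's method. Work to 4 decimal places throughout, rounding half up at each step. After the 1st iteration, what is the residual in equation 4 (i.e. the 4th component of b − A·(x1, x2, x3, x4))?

Iteration 1:
  x1 = (5 - (-3)·0.0000 - (4)·0.0000 - (-2)·0.0000) / (13) = 0.3846
  x2 = (2 - (4)·0.0000 - (1)·0.0000 - (4)·0.0000) / (11) = 0.1818
  x3 = (11 - (-2)·0.0000 - (-1)·0.0000 - (3)·0.0000) / (8) = 1.3750
  x4 = (-11 - (-2)·0.0000 - (1)·0.0000 - (-3)·0.0000) / (8) = -1.3750
Residual b − A·x = (-7.7044, 2.5868, 5.0760, 4.7124)

4.7124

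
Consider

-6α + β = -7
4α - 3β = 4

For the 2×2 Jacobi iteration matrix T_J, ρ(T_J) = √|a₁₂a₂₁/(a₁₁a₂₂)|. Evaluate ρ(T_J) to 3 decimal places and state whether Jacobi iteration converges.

a₁₂a₂₁/(a₁₁a₂₂) = (1)·(4) / ((-6)·(-3)) = 0.222222
ρ = √|0.222222| = √0.222222 = 0.471
ρ < 1, so Jacobi converges

0.471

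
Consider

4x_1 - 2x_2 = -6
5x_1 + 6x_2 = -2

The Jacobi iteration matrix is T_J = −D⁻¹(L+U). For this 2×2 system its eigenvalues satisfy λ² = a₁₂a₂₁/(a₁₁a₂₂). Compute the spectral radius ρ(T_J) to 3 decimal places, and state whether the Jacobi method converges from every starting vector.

a₁₂a₂₁/(a₁₁a₂₂) = (-2)·(5) / ((4)·(6)) = -0.416667
ρ = √|-0.416667| = √0.416667 = 0.645
ρ < 1, so Jacobi converges

0.645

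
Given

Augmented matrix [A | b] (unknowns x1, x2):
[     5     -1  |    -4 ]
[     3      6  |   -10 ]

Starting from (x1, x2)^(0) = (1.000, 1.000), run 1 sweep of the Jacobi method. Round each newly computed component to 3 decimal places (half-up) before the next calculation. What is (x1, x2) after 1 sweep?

Iteration 1:
  x1 = (-4 - (-1)·1.000) / (5) = -0.600
  x2 = (-10 - (3)·1.000) / (6) = -2.167

(-0.600, -2.167)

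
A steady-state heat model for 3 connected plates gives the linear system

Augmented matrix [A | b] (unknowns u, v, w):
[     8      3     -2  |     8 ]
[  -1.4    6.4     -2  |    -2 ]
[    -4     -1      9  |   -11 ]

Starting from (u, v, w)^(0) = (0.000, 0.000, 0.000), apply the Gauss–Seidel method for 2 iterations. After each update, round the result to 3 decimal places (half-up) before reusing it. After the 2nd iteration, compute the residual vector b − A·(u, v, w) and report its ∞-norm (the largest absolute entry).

Iteration 1:
  u = (8 - (3)·0.000 - (-2)·0.000) / (8) = 1.000
  v = (-2 - (-1.4)·1.000 - (-2)·0.000) / (6.4) = -0.094
  w = (-11 - (-4)·1.000 - (-1)·-0.094) / (9) = -0.788
Iteration 2:
  u = (8 - (3)·-0.094 - (-2)·-0.788) / (8) = 0.838
  v = (-2 - (-1.4)·0.838 - (-2)·-0.788) / (6.4) = -0.375
  w = (-11 - (-4)·0.838 - (-1)·-0.375) / (9) = -0.891
Residual b − A·x = (0.639, -0.209, -0.004); ∞-norm = 0.639

0.639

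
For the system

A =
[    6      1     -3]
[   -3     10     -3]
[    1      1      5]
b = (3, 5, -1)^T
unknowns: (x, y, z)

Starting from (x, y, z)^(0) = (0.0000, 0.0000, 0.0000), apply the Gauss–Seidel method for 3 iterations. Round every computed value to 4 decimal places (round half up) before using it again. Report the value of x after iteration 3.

0.2693

Iteration 1:
  x = (3 - (1)·0.0000 - (-3)·0.0000) / (6) = 0.5000
  y = (5 - (-3)·0.5000 - (-3)·0.0000) / (10) = 0.6500
  z = (-1 - (1)·0.5000 - (1)·0.6500) / (5) = -0.4300
Iteration 2:
  x = (3 - (1)·0.6500 - (-3)·-0.4300) / (6) = 0.1767
  y = (5 - (-3)·0.1767 - (-3)·-0.4300) / (10) = 0.4240
  z = (-1 - (1)·0.1767 - (1)·0.4240) / (5) = -0.3201
Iteration 3:
  x = (3 - (1)·0.4240 - (-3)·-0.3201) / (6) = 0.2693
  y = (5 - (-3)·0.2693 - (-3)·-0.3201) / (10) = 0.4848
  z = (-1 - (1)·0.2693 - (1)·0.4848) / (5) = -0.3508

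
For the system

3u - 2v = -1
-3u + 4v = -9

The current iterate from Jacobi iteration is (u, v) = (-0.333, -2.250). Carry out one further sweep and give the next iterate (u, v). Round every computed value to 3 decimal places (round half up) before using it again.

(-1.833, -2.500)

One sweep:
  u = (-1 - (-2)·-2.250) / (3) = -1.833
  v = (-9 - (-3)·-0.333) / (4) = -2.500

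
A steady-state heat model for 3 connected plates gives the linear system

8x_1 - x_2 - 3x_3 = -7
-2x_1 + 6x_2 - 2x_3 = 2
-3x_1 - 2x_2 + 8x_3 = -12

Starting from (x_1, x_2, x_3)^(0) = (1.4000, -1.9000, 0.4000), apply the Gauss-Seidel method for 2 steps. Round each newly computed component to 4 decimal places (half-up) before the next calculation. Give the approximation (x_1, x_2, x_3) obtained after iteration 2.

(-1.5410, -0.7885, -2.2750)

Iteration 1:
  x_1 = (-7 - (-1)·-1.9000 - (-3)·0.4000) / (8) = -0.9625
  x_2 = (2 - (-2)·-0.9625 - (-2)·0.4000) / (6) = 0.1458
  x_3 = (-12 - (-3)·-0.9625 - (-2)·0.1458) / (8) = -1.8245
Iteration 2:
  x_1 = (-7 - (-1)·0.1458 - (-3)·-1.8245) / (8) = -1.5410
  x_2 = (2 - (-2)·-1.5410 - (-2)·-1.8245) / (6) = -0.7885
  x_3 = (-12 - (-3)·-1.5410 - (-2)·-0.7885) / (8) = -2.2750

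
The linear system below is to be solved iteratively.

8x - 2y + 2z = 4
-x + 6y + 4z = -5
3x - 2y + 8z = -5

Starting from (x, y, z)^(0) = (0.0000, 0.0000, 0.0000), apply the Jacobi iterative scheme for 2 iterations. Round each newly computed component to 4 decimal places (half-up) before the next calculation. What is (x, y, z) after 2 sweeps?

Iteration 1:
  x = (4 - (-2)·0.0000 - (2)·0.0000) / (8) = 0.5000
  y = (-5 - (-1)·0.0000 - (4)·0.0000) / (6) = -0.8333
  z = (-5 - (3)·0.0000 - (-2)·0.0000) / (8) = -0.6250
Iteration 2:
  x = (4 - (-2)·-0.8333 - (2)·-0.6250) / (8) = 0.4479
  y = (-5 - (-1)·0.5000 - (4)·-0.6250) / (6) = -0.3333
  z = (-5 - (3)·0.5000 - (-2)·-0.8333) / (8) = -1.0208

(0.4479, -0.3333, -1.0208)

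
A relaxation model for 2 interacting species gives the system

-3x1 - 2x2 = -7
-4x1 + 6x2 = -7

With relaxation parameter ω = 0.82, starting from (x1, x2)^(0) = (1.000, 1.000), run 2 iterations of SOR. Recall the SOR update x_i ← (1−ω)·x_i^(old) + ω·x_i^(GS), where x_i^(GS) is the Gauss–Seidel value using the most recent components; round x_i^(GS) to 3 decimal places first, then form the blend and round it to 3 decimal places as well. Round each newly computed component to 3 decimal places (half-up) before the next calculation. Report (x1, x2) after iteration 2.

Iteration 1:
  x1: GS value = (-7 - (-2)·1.000) / (-3) = 1.667;  x1 ← (1−ω)·1.000 + ω·1.667 = 1.547
  x2: GS value = (-7 - (-4)·1.547) / (6) = -0.135;  x2 ← (1−ω)·1.000 + ω·-0.135 = 0.069
Iteration 2:
  x1: GS value = (-7 - (-2)·0.069) / (-3) = 2.287;  x1 ← (1−ω)·1.547 + ω·2.287 = 2.154
  x2: GS value = (-7 - (-4)·2.154) / (6) = 0.269;  x2 ← (1−ω)·0.069 + ω·0.269 = 0.233

(2.154, 0.233)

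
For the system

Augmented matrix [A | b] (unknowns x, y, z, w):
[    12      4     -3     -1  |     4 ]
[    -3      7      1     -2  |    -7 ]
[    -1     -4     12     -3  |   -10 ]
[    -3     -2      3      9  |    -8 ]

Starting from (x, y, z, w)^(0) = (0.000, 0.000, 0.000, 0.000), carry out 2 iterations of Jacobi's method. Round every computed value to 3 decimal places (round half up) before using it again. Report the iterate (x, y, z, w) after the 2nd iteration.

Iteration 1:
  x = (4 - (4)·0.000 - (-3)·0.000 - (-1)·0.000) / (12) = 0.333
  y = (-7 - (-3)·0.000 - (1)·0.000 - (-2)·0.000) / (7) = -1.000
  z = (-10 - (-1)·0.000 - (-4)·0.000 - (-3)·0.000) / (12) = -0.833
  w = (-8 - (-3)·0.000 - (-2)·0.000 - (3)·0.000) / (9) = -0.889
Iteration 2:
  x = (4 - (4)·-1.000 - (-3)·-0.833 - (-1)·-0.889) / (12) = 0.384
  y = (-7 - (-3)·0.333 - (1)·-0.833 - (-2)·-0.889) / (7) = -0.992
  z = (-10 - (-1)·0.333 - (-4)·-1.000 - (-3)·-0.889) / (12) = -1.361
  w = (-8 - (-3)·0.333 - (-2)·-1.000 - (3)·-0.833) / (9) = -0.722

(0.384, -0.992, -1.361, -0.722)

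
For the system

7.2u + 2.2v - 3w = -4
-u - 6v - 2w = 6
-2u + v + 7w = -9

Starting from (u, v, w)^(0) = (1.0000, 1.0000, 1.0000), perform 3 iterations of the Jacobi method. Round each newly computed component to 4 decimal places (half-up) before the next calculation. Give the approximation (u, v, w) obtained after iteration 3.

(-0.8884, -0.5050, -1.3717)

Iteration 1:
  u = (-4 - (2.2)·1.0000 - (-3)·1.0000) / (7.2) = -0.4444
  v = (6 - (-1)·1.0000 - (-2)·1.0000) / (-6) = -1.5000
  w = (-9 - (-2)·1.0000 - (1)·1.0000) / (7) = -1.1429
Iteration 2:
  u = (-4 - (2.2)·-1.5000 - (-3)·-1.1429) / (7.2) = -0.5734
  v = (6 - (-1)·-0.4444 - (-2)·-1.1429) / (-6) = -0.5450
  w = (-9 - (-2)·-0.4444 - (1)·-1.5000) / (7) = -1.1984
Iteration 3:
  u = (-4 - (2.2)·-0.5450 - (-3)·-1.1984) / (7.2) = -0.8884
  v = (6 - (-1)·-0.5734 - (-2)·-1.1984) / (-6) = -0.5050
  w = (-9 - (-2)·-0.5734 - (1)·-0.5450) / (7) = -1.3717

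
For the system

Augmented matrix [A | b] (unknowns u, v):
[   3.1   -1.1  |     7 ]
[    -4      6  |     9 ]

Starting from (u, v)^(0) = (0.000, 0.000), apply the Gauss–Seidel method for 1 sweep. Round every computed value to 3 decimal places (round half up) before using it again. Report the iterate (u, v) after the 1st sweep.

(2.258, 3.005)

Iteration 1:
  u = (7 - (-1.1)·0.000) / (3.1) = 2.258
  v = (9 - (-4)·2.258) / (6) = 3.005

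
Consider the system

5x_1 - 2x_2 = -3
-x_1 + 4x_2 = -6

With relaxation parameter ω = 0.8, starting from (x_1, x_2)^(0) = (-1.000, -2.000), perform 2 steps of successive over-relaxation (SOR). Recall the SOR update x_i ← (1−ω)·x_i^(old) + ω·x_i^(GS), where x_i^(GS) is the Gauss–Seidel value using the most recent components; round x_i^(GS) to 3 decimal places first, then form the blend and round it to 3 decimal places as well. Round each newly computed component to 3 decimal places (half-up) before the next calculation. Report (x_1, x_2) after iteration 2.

(-1.341, -1.841)

Iteration 1:
  x_1: GS value = (-3 - (-2)·-2.000) / (5) = -1.400;  x_1 ← (1−ω)·-1.000 + ω·-1.400 = -1.320
  x_2: GS value = (-6 - (-1)·-1.320) / (4) = -1.830;  x_2 ← (1−ω)·-2.000 + ω·-1.830 = -1.864
Iteration 2:
  x_1: GS value = (-3 - (-2)·-1.864) / (5) = -1.346;  x_1 ← (1−ω)·-1.320 + ω·-1.346 = -1.341
  x_2: GS value = (-6 - (-1)·-1.341) / (4) = -1.835;  x_2 ← (1−ω)·-1.864 + ω·-1.835 = -1.841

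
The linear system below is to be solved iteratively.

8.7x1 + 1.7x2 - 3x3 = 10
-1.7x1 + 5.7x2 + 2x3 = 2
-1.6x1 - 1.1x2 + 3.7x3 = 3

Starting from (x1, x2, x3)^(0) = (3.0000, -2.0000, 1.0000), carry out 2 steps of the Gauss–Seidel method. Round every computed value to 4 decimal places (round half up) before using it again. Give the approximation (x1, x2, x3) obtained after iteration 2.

(1.6579, 0.2162, 1.5920)

Iteration 1:
  x1 = (10 - (1.7)·-2.0000 - (-3)·1.0000) / (8.7) = 1.8851
  x2 = (2 - (-1.7)·1.8851 - (2)·1.0000) / (5.7) = 0.5622
  x3 = (3 - (-1.6)·1.8851 - (-1.1)·0.5622) / (3.7) = 1.7931
Iteration 2:
  x1 = (10 - (1.7)·0.5622 - (-3)·1.7931) / (8.7) = 1.6579
  x2 = (2 - (-1.7)·1.6579 - (2)·1.7931) / (5.7) = 0.2162
  x3 = (3 - (-1.6)·1.6579 - (-1.1)·0.2162) / (3.7) = 1.5920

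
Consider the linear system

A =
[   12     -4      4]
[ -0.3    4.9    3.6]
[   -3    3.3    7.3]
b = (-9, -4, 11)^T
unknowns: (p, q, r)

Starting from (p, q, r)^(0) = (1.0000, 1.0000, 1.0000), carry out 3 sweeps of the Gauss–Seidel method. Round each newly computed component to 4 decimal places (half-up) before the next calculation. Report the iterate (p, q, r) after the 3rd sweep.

(-2.1239, -2.2518, 1.6520)

Iteration 1:
  p = (-9 - (-4)·1.0000 - (4)·1.0000) / (12) = -0.7500
  q = (-4 - (-0.3)·-0.7500 - (3.6)·1.0000) / (4.9) = -1.5969
  r = (11 - (-3)·-0.7500 - (3.3)·-1.5969) / (7.3) = 1.9205
Iteration 2:
  p = (-9 - (-4)·-1.5969 - (4)·1.9205) / (12) = -1.9225
  q = (-4 - (-0.3)·-1.9225 - (3.6)·1.9205) / (4.9) = -2.3450
  r = (11 - (-3)·-1.9225 - (3.3)·-2.3450) / (7.3) = 1.7768
Iteration 3:
  p = (-9 - (-4)·-2.3450 - (4)·1.7768) / (12) = -2.1239
  q = (-4 - (-0.3)·-2.1239 - (3.6)·1.7768) / (4.9) = -2.2518
  r = (11 - (-3)·-2.1239 - (3.3)·-2.2518) / (7.3) = 1.6520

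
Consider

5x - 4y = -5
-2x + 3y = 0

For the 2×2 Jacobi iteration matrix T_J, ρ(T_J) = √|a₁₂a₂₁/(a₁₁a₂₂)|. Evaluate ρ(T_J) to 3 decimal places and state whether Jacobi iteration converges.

a₁₂a₂₁/(a₁₁a₂₂) = (-4)·(-2) / ((5)·(3)) = 0.533333
ρ = √|0.533333| = √0.533333 = 0.730
ρ < 1, so Jacobi converges

0.730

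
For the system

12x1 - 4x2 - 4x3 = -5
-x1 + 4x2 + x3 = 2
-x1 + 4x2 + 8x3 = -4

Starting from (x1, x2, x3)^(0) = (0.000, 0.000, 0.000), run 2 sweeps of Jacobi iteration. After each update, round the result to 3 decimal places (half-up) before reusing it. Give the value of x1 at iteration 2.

-0.417

Iteration 1:
  x1 = (-5 - (-4)·0.000 - (-4)·0.000) / (12) = -0.417
  x2 = (2 - (-1)·0.000 - (1)·0.000) / (4) = 0.500
  x3 = (-4 - (-1)·0.000 - (4)·0.000) / (8) = -0.500
Iteration 2:
  x1 = (-5 - (-4)·0.500 - (-4)·-0.500) / (12) = -0.417
  x2 = (2 - (-1)·-0.417 - (1)·-0.500) / (4) = 0.521
  x3 = (-4 - (-1)·-0.417 - (4)·0.500) / (8) = -0.802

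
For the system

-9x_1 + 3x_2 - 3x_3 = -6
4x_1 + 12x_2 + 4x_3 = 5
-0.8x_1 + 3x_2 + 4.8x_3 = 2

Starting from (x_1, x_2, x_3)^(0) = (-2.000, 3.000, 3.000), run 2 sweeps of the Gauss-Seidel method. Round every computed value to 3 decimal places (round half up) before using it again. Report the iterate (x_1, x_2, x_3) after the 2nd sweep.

(0.054, 0.055, 0.391)

Iteration 1:
  x_1 = (-6 - (3)·3.000 - (-3)·3.000) / (-9) = 0.667
  x_2 = (5 - (4)·0.667 - (4)·3.000) / (12) = -0.806
  x_3 = (2 - (-0.8)·0.667 - (3)·-0.806) / (4.8) = 1.032
Iteration 2:
  x_1 = (-6 - (3)·-0.806 - (-3)·1.032) / (-9) = 0.054
  x_2 = (5 - (4)·0.054 - (4)·1.032) / (12) = 0.055
  x_3 = (2 - (-0.8)·0.054 - (3)·0.055) / (4.8) = 0.391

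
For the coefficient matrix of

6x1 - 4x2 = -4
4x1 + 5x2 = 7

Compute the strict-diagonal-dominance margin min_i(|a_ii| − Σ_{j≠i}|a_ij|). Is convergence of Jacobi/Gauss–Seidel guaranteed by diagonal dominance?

row 1: |6| − (4) = 2
row 2: |5| − (4) = 1
minimum over rows = 1 → strictly diagonally dominant (convergence guaranteed)

1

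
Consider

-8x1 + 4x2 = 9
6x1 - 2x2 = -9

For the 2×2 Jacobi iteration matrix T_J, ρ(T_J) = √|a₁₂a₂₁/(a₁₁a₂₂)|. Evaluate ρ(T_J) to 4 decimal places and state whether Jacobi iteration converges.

a₁₂a₂₁/(a₁₁a₂₂) = (4)·(6) / ((-8)·(-2)) = 1.500000
ρ = √|1.500000| = √1.500000 = 1.2247
ρ > 1, so Jacobi diverges

1.2247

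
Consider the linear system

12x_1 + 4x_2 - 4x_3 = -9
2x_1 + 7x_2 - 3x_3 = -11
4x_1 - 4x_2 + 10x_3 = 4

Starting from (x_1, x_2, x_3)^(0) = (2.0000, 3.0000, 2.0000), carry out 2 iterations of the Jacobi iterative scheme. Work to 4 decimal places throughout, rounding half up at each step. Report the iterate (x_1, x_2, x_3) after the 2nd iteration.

Iteration 1:
  x_1 = (-9 - (4)·3.0000 - (-4)·2.0000) / (12) = -1.0833
  x_2 = (-11 - (2)·2.0000 - (-3)·2.0000) / (7) = -1.2857
  x_3 = (4 - (4)·2.0000 - (-4)·3.0000) / (10) = 0.8000
Iteration 2:
  x_1 = (-9 - (4)·-1.2857 - (-4)·0.8000) / (12) = -0.0548
  x_2 = (-11 - (2)·-1.0833 - (-3)·0.8000) / (7) = -0.9191
  x_3 = (4 - (4)·-1.0833 - (-4)·-1.2857) / (10) = 0.3190

(-0.0548, -0.9191, 0.3190)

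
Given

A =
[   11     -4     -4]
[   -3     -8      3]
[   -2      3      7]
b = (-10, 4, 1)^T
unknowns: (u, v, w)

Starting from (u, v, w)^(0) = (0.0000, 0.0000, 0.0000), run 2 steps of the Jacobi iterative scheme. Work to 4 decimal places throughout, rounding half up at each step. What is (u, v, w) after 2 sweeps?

Iteration 1:
  u = (-10 - (-4)·0.0000 - (-4)·0.0000) / (11) = -0.9091
  v = (4 - (-3)·0.0000 - (3)·0.0000) / (-8) = -0.5000
  w = (1 - (-2)·0.0000 - (3)·0.0000) / (7) = 0.1429
Iteration 2:
  u = (-10 - (-4)·-0.5000 - (-4)·0.1429) / (11) = -1.0389
  v = (4 - (-3)·-0.9091 - (3)·0.1429) / (-8) = -0.1055
  w = (1 - (-2)·-0.9091 - (3)·-0.5000) / (7) = 0.0974

(-1.0389, -0.1055, 0.0974)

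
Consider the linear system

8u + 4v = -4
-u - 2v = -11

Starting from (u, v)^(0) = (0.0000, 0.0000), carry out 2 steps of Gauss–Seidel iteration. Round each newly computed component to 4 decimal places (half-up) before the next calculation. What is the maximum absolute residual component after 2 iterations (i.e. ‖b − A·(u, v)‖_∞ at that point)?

Iteration 1:
  u = (-4 - (4)·0.0000) / (8) = -0.5000
  v = (-11 - (-1)·-0.5000) / (-2) = 5.7500
Iteration 2:
  u = (-4 - (4)·5.7500) / (8) = -3.3750
  v = (-11 - (-1)·-3.3750) / (-2) = 7.1875
Residual b − A·x = (-5.7500, 0.0000); ∞-norm = 5.7500

5.7500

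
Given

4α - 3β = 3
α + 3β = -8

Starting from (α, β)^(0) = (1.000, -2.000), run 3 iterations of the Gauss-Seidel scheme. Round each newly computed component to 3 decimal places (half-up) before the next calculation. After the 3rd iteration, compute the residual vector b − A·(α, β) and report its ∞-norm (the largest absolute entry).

0.081

Iteration 1:
  α = (3 - (-3)·-2.000) / (4) = -0.750
  β = (-8 - (1)·-0.750) / (3) = -2.417
Iteration 2:
  α = (3 - (-3)·-2.417) / (4) = -1.063
  β = (-8 - (1)·-1.063) / (3) = -2.312
Iteration 3:
  α = (3 - (-3)·-2.312) / (4) = -0.984
  β = (-8 - (1)·-0.984) / (3) = -2.339
Residual b − A·x = (-0.081, 0.001); ∞-norm = 0.081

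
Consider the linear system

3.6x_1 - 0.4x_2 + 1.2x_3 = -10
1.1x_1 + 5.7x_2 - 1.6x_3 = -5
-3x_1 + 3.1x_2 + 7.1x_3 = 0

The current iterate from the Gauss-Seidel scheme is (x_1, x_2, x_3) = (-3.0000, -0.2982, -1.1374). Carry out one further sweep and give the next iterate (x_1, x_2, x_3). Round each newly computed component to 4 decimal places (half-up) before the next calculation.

(-2.4318, -0.7272, -0.7100)

One sweep:
  x_1 = (-10 - (-0.4)·-0.2982 - (1.2)·-1.1374) / (3.6) = -2.4318
  x_2 = (-5 - (1.1)·-2.4318 - (-1.6)·-1.1374) / (5.7) = -0.7272
  x_3 = (0 - (-3)·-2.4318 - (3.1)·-0.7272) / (7.1) = -0.7100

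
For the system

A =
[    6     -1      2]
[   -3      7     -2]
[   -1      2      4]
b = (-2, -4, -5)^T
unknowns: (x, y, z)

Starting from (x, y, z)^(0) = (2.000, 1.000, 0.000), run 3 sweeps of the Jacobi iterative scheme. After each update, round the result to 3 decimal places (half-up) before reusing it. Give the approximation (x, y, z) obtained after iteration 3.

(-0.022, -0.925, -0.717)

Iteration 1:
  x = (-2 - (-1)·1.000 - (2)·0.000) / (6) = -0.167
  y = (-4 - (-3)·2.000 - (-2)·0.000) / (7) = 0.286
  z = (-5 - (-1)·2.000 - (2)·1.000) / (4) = -1.250
Iteration 2:
  x = (-2 - (-1)·0.286 - (2)·-1.250) / (6) = 0.131
  y = (-4 - (-3)·-0.167 - (-2)·-1.250) / (7) = -1.000
  z = (-5 - (-1)·-0.167 - (2)·0.286) / (4) = -1.435
Iteration 3:
  x = (-2 - (-1)·-1.000 - (2)·-1.435) / (6) = -0.022
  y = (-4 - (-3)·0.131 - (-2)·-1.435) / (7) = -0.925
  z = (-5 - (-1)·0.131 - (2)·-1.000) / (4) = -0.717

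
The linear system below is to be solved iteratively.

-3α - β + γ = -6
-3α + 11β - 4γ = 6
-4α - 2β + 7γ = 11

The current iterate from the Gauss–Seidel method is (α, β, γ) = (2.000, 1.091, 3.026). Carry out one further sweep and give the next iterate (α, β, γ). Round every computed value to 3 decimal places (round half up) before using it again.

One sweep:
  α = (-6 - (-1)·1.091 - (1)·3.026) / (-3) = 2.645
  β = (6 - (-3)·2.645 - (-4)·3.026) / (11) = 2.367
  γ = (11 - (-4)·2.645 - (-2)·2.367) / (7) = 3.759

(2.645, 2.367, 3.759)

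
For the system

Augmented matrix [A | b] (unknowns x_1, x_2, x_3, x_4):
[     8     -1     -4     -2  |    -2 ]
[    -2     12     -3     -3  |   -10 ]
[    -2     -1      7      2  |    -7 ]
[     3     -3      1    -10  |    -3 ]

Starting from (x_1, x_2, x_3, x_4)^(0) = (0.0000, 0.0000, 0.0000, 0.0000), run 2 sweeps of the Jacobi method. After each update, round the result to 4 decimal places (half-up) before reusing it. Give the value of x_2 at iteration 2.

-1.0500

Iteration 1:
  x_1 = (-2 - (-1)·0.0000 - (-4)·0.0000 - (-2)·0.0000) / (8) = -0.2500
  x_2 = (-10 - (-2)·0.0000 - (-3)·0.0000 - (-3)·0.0000) / (12) = -0.8333
  x_3 = (-7 - (-2)·0.0000 - (-1)·0.0000 - (2)·0.0000) / (7) = -1.0000
  x_4 = (-3 - (3)·0.0000 - (-3)·0.0000 - (1)·0.0000) / (-10) = 0.3000
Iteration 2:
  x_1 = (-2 - (-1)·-0.8333 - (-4)·-1.0000 - (-2)·0.3000) / (8) = -0.7792
  x_2 = (-10 - (-2)·-0.2500 - (-3)·-1.0000 - (-3)·0.3000) / (12) = -1.0500
  x_3 = (-7 - (-2)·-0.2500 - (-1)·-0.8333 - (2)·0.3000) / (7) = -1.2762
  x_4 = (-3 - (3)·-0.2500 - (-3)·-0.8333 - (1)·-1.0000) / (-10) = 0.3750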